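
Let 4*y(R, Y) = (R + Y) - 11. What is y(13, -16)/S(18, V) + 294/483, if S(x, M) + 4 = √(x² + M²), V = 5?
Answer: 4340/7659 - 7*√349/666 ≈ 0.37030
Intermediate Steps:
y(R, Y) = -11/4 + R/4 + Y/4 (y(R, Y) = ((R + Y) - 11)/4 = (-11 + R + Y)/4 = -11/4 + R/4 + Y/4)
S(x, M) = -4 + √(M² + x²) (S(x, M) = -4 + √(x² + M²) = -4 + √(M² + x²))
y(13, -16)/S(18, V) + 294/483 = (-11/4 + (¼)*13 + (¼)*(-16))/(-4 + √(5² + 18²)) + 294/483 = (-11/4 + 13/4 - 4)/(-4 + √(25 + 324)) + 294*(1/483) = -7/(2*(-4 + √349)) + 14/23 = 14/23 - 7/(2*(-4 + √349))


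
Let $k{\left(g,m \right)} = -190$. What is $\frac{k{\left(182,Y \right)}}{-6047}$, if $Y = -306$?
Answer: $\frac{190}{6047} \approx 0.031421$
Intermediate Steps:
$\frac{k{\left(182,Y \right)}}{-6047} = - \frac{190}{-6047} = \left(-190\right) \left(- \frac{1}{6047}\right) = \frac{190}{6047}$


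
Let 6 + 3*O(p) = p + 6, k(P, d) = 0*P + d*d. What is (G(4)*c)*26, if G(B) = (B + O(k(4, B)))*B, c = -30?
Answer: -29120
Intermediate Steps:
k(P, d) = d**2 (k(P, d) = 0 + d**2 = d**2)
O(p) = p/3 (O(p) = -2 + (p + 6)/3 = -2 + (6 + p)/3 = -2 + (2 + p/3) = p/3)
G(B) = B*(B + B**2/3) (G(B) = (B + B**2/3)*B = B*(B + B**2/3))
(G(4)*c)*26 = (((1/3)*4**2*(3 + 4))*(-30))*26 = (((1/3)*16*7)*(-30))*26 = ((112/3)*(-30))*26 = -1120*26 = -29120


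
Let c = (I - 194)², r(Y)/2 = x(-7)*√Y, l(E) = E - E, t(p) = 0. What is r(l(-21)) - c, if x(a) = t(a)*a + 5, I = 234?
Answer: -1600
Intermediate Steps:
l(E) = 0
x(a) = 5 (x(a) = 0*a + 5 = 0 + 5 = 5)
r(Y) = 10*√Y (r(Y) = 2*(5*√Y) = 10*√Y)
c = 1600 (c = (234 - 194)² = 40² = 1600)
r(l(-21)) - c = 10*√0 - 1*1600 = 10*0 - 1600 = 0 - 1600 = -1600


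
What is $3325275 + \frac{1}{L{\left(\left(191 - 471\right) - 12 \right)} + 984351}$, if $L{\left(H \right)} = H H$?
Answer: $\frac{3556764019126}{1069615} \approx 3.3253 \cdot 10^{6}$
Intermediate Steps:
$L{\left(H \right)} = H^{2}$
$3325275 + \frac{1}{L{\left(\left(191 - 471\right) - 12 \right)} + 984351} = 3325275 + \frac{1}{\left(\left(191 - 471\right) - 12\right)^{2} + 984351} = 3325275 + \frac{1}{\left(-280 - 12\right)^{2} + 984351} = 3325275 + \frac{1}{\left(-292\right)^{2} + 984351} = 3325275 + \frac{1}{85264 + 984351} = 3325275 + \frac{1}{1069615} = \frac{3556764019126}{1069615}$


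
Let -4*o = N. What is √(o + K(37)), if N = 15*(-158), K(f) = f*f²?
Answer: √204982/2 ≈ 226.37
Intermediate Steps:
K(f) = f³
N = -2370
o = 1185/2 (o = -¼*(-2370) = 1185/2 ≈ 592.50)
√(o + K(37)) = √(1185/2 + 37³) = √(1185/2 + 50653) = √(102491/2) = √204982/2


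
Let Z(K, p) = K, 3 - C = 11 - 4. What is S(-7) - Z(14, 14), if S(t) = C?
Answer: -18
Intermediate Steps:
C = -4 (C = 3 - (11 - 4) = 3 - 1*7 = 3 - 7 = -4)
S(t) = -4
S(-7) - Z(14, 14) = -4 - 1*14 = -4 - 14 = -18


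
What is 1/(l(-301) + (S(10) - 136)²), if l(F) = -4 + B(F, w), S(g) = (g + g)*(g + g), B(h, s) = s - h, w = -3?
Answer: 1/69990 ≈ 1.4288e-5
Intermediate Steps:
S(g) = 4*g² (S(g) = (2*g)*(2*g) = 4*g²)
l(F) = -7 - F (l(F) = -4 + (-3 - F) = -7 - F)
1/(l(-301) + (S(10) - 136)²) = 1/((-7 - 1*(-301)) + (4*10² - 136)²) = 1/((-7 + 301) + (4*100 - 136)²) = 1/(294 + (400 - 136)²) = 1/(294 + 264²) = 1/(294 + 69696) = 1/69990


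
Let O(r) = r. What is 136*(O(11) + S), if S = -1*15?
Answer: -544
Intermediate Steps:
S = -15
136*(O(11) + S) = 136*(11 - 15) = 136*(-4) = -544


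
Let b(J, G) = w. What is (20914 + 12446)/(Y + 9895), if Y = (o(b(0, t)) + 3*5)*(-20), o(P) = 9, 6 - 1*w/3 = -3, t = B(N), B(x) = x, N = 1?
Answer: 6672/1883 ≈ 3.5433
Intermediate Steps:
t = 1
w = 27 (w = 18 - 3*(-3) = 18 + 9 = 27)
b(J, G) = 27
Y = -480 (Y = (9 + 3*5)*(-20) = (9 + 15)*(-20) = 24*(-20) = -480)
(20914 + 12446)/(Y + 9895) = (20914 + 12446)/(-480 + 9895) = 33360/9415 = 33360*(1/9415) = 6672/1883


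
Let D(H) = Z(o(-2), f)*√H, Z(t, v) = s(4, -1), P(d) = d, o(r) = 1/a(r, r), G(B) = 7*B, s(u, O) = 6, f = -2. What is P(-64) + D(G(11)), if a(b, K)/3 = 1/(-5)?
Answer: -64 + 6*√77 ≈ -11.350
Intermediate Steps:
a(b, K) = -⅗ (a(b, K) = 3*(1/(-5)) = 3*(1*(-⅕)) = 3*(-⅕) = -⅗)
o(r) = -5/3 (o(r) = 1/(-⅗) = -5/3)
Z(t, v) = 6
D(H) = 6*√H
P(-64) + D(G(11)) = -64 + 6*√(7*11) = -64 + 6*√77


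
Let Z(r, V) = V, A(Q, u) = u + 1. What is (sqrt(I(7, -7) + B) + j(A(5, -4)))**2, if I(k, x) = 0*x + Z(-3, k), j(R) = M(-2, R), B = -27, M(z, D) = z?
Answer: 4*(1 - I*sqrt(5))**2 ≈ -16.0 - 17.889*I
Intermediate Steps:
A(Q, u) = 1 + u
j(R) = -2
I(k, x) = k (I(k, x) = 0*x + k = 0 + k = k)
(sqrt(I(7, -7) + B) + j(A(5, -4)))**2 = (sqrt(7 - 27) - 2)**2 = (sqrt(-20) - 2)**2 = (2*I*sqrt(5) - 2)**2 = (-2 + 2*I*sqrt(5))**2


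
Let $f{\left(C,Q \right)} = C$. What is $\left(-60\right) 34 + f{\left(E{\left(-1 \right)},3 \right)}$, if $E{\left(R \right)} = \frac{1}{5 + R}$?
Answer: $- \frac{8159}{4} \approx -2039.8$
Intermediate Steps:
$\left(-60\right) 34 + f{\left(E{\left(-1 \right)},3 \right)} = \left(-60\right) 34 + \frac{1}{5 - 1} = -2040 + \frac{1}{4} = - \frac{8159}{4}$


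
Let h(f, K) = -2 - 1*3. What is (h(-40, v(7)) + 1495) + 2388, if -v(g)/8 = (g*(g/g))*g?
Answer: 3878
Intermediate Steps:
v(g) = -8*g² (v(g) = -8*g*(g/g)*g = -8*g*1*g = -8*g*g = -8*g²)
h(f, K) = -5 (h(f, K) = -2 - 3 = -5)
(h(-40, v(7)) + 1495) + 2388 = (-5 + 1495) + 2388 = 1490 + 2388 = 3878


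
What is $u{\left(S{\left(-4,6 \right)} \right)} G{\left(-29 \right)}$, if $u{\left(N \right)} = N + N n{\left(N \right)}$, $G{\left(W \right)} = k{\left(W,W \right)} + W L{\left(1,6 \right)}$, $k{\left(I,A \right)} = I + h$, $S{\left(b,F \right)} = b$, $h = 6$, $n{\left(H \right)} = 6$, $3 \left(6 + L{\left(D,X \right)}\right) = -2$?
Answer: $- \frac{14308}{3} \approx -4769.3$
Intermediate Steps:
$L{\left(D,X \right)} = - \frac{20}{3}$ ($L{\left(D,X \right)} = -6 + \frac{1}{3} \left(-2\right) = -6 - \frac{2}{3} = - \frac{20}{3}$)
$k{\left(I,A \right)} = 6 + I$ ($k{\left(I,A \right)} = I + 6 = 6 + I$)
$G{\left(W \right)} = 6 - \frac{17 W}{3}$ ($G{\left(W \right)} = \left(6 + W\right) + W \left(- \frac{20}{3}\right) = \left(6 + W\right) - \frac{20 W}{3} = 6 - \frac{17 W}{3}$)
$u{\left(N \right)} = 7 N$ ($u{\left(N \right)} = N + N 6 = N + 6 N = 7 N$)
$u{\left(S{\left(-4,6 \right)} \right)} G{\left(-29 \right)} = 7 \left(-4\right) \left(6 - - \frac{493}{3}\right) = - 28 \left(6 + \frac{493}{3}\right) = \left(-28\right) \frac{511}{3} = - \frac{14308}{3}$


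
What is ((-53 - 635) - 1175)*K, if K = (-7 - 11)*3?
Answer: 100602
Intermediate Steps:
K = -54 (K = -18*3 = -54)
((-53 - 635) - 1175)*K = ((-53 - 635) - 1175)*(-54) = (-688 - 1175)*(-54) = -1863*(-54) = 100602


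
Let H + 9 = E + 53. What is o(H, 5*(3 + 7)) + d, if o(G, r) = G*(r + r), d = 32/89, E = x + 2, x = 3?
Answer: 436132/89 ≈ 4900.4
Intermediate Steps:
E = 5 (E = 3 + 2 = 5)
d = 32/89 (d = (1/89)*32 = 32/89 ≈ 0.35955)
H = 49 (H = -9 + (5 + 53) = -9 + 58 = 49)
o(G, r) = 2*G*r (o(G, r) = G*(2*r) = 2*G*r)
o(H, 5*(3 + 7)) + d = 2*49*(5*(3 + 7)) + 32/89 = 2*49*(5*10) + 32/89 = 2*49*50 + 32/89 = 4900 + 32/89 = 436132/89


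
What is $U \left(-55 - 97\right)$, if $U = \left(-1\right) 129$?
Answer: $19608$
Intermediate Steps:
$U = -129$
$U \left(-55 - 97\right) = - 129 \left(-55 - 97\right) = \left(-129\right) \left(-152\right) = 19608$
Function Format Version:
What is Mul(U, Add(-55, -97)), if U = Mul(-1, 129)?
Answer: 19608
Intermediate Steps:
U = -129
Mul(U, Add(-55, -97)) = Mul(-129, Add(-55, -97)) = Mul(-129, -152) = 19608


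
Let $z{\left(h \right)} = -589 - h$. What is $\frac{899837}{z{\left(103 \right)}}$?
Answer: $- \frac{899837}{692} \approx -1300.3$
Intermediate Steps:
$\frac{899837}{z{\left(103 \right)}} = \frac{899837}{-589 - 103} = \frac{899837}{-692} = 899837 \left(- \frac{1}{692}\right) = - \frac{899837}{692}$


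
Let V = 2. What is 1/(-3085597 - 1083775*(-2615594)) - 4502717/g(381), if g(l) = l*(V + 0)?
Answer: -24551929835367695647/4154951451434808 ≈ -5909.1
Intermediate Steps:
g(l) = 2*l (g(l) = l*(2 + 0) = l*2 = 2*l)
1/(-3085597 - 1083775*(-2615594)) - 4502717/g(381) = 1/(-3085597 - 1083775*(-2615594)) - 4502717/(2*381) = -1/2615594/(-4169372) - 4502717/762 = -1/4169372*(-1/2615594) - 4502717*1/762 = 1/10905384386968 - 4502717/762 = -24551929835367695647/4154951451434808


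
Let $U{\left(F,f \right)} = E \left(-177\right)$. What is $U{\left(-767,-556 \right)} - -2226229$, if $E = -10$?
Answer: $2227999$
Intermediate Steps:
$U{\left(F,f \right)} = 1770$ ($U{\left(F,f \right)} = \left(-10\right) \left(-177\right) = 1770$)
$U{\left(-767,-556 \right)} - -2226229 = 1770 - -2226229 = 1770 + 2226229 = 2227999$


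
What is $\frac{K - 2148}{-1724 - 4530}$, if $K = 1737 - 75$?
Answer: $\frac{243}{3127} \approx 0.07771$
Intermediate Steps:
$K = 1662$ ($K = 1737 - 75 = 1662$)
$\frac{K - 2148}{-1724 - 4530} = \frac{1662 - 2148}{-1724 - 4530} = - \frac{486}{-6254} = \left(-486\right) \left(- \frac{1}{6254}\right) = \frac{243}{3127}$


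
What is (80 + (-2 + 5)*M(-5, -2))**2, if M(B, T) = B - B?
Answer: 6400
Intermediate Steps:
M(B, T) = 0
(80 + (-2 + 5)*M(-5, -2))**2 = (80 + (-2 + 5)*0)**2 = (80 + 3*0)**2 = (80 + 0)**2 = 80**2 = 6400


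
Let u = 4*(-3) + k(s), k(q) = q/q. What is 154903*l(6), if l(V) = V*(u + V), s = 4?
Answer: -4647090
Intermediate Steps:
k(q) = 1
u = -11 (u = 4*(-3) + 1 = -12 + 1 = -11)
l(V) = V*(-11 + V)
154903*l(6) = 154903*(6*(-11 + 6)) = 154903*(6*(-5)) = 154903*(-30) = -4647090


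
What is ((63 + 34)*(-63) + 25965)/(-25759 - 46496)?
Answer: -6618/24085 ≈ -0.27478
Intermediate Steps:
((63 + 34)*(-63) + 25965)/(-25759 - 46496) = (97*(-63) + 25965)/(-72255) = (-6111 + 25965)*(-1/72255) = 19854*(-1/72255) = -6618/24085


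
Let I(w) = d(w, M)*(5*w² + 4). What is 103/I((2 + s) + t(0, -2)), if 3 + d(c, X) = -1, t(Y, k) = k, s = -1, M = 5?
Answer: -103/36 ≈ -2.8611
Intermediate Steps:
d(c, X) = -4 (d(c, X) = -3 - 1 = -4)
I(w) = -16 - 20*w² (I(w) = -4*(5*w² + 4) = -4*(4 + 5*w²) = -16 - 20*w²)
103/I((2 + s) + t(0, -2)) = 103/(-16 - 20*((2 - 1) - 2)²) = 103/(-16 - 20*(1 - 2)²) = 103/(-16 - 20*(-1)²) = 103/(-16 - 20*1) = 103/(-16 - 20) = 103/(-36) = 103*(-1/36) = -103/36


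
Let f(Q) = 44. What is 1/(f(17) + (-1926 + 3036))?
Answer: 1/1154 ≈ 0.00086655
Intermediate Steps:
1/(f(17) + (-1926 + 3036)) = 1/(44 + (-1926 + 3036)) = 1/(44 + 1110) = 1/1154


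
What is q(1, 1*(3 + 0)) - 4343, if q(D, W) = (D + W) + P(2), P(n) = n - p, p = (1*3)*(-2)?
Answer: -4331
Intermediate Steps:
p = -6 (p = 3*(-2) = -6)
P(n) = 6 + n (P(n) = n - 1*(-6) = n + 6 = 6 + n)
q(D, W) = 8 + D + W (q(D, W) = (D + W) + (6 + 2) = (D + W) + 8 = 8 + D + W)
q(1, 1*(3 + 0)) - 4343 = (8 + 1 + 1*(3 + 0)) - 4343 = (8 + 1 + 1*3) - 4343 = (8 + 1 + 3) - 4343 = 12 - 4343 = -4331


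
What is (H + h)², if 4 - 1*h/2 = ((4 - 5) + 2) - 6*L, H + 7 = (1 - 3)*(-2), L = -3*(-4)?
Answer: 21609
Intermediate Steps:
L = 12
H = -3 (H = -7 + (1 - 3)*(-2) = -7 - 2*(-2) = -7 + 4 = -3)
h = 150 (h = 8 - 2*(((4 - 5) + 2) - 6*12) = 8 - 2*((-1 + 2) - 72) = 8 - 2*(1 - 72) = 8 - 2*(-71) = 8 + 142 = 150)
(H + h)² = (-3 + 150)² = 147² = 21609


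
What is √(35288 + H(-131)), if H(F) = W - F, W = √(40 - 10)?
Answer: √(35419 + √30) ≈ 188.21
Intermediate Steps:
W = √30 ≈ 5.4772
H(F) = √30 - F
√(35288 + H(-131)) = √(35288 + (√30 - 1*(-131))) = √(35288 + (√30 + 131)) = √(35288 + (131 + √30)) = √(35419 + √30)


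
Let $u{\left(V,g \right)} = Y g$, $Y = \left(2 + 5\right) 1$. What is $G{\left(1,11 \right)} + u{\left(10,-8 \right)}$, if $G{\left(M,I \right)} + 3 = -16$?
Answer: $-75$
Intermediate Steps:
$G{\left(M,I \right)} = -19$ ($G{\left(M,I \right)} = -3 - 16 = -19$)
$Y = 7$ ($Y = 7 \cdot 1 = 7$)
$u{\left(V,g \right)} = 7 g$
$G{\left(1,11 \right)} + u{\left(10,-8 \right)} = -19 + 7 \left(-8\right) = -19 - 56 = -75$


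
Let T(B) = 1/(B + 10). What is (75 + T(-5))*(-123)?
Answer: -46248/5 ≈ -9249.6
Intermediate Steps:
T(B) = 1/(10 + B)
(75 + T(-5))*(-123) = (75 + 1/(10 - 5))*(-123) = (75 + 1/5)*(-123) = (75 + ⅕)*(-123) = (376/5)*(-123) = -46248/5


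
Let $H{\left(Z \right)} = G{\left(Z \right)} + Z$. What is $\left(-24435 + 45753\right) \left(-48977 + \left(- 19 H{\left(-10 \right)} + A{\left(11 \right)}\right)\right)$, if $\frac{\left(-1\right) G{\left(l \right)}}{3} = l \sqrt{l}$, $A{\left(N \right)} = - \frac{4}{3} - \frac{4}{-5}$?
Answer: $- \frac{5200263178}{5} - 12151260 i \sqrt{10} \approx -1.0401 \cdot 10^{9} - 3.8426 \cdot 10^{7} i$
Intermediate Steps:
$A{\left(N \right)} = - \frac{8}{15}$ ($A{\left(N \right)} = \left(-4\right) \frac{1}{3} - - \frac{4}{5} = - \frac{4}{3} + \frac{4}{5} = - \frac{8}{15}$)
$G{\left(l \right)} = - 3 l^{\frac{3}{2}}$ ($G{\left(l \right)} = - 3 l \sqrt{l} = - 3 l^{\frac{3}{2}}$)
$H{\left(Z \right)} = Z - 3 Z^{\frac{3}{2}}$ ($H{\left(Z \right)} = - 3 Z^{\frac{3}{2}} + Z = Z - 3 Z^{\frac{3}{2}}$)
$\left(-24435 + 45753\right) \left(-48977 + \left(- 19 H{\left(-10 \right)} + A{\left(11 \right)}\right)\right) = \left(-24435 + 45753\right) \left(-48977 - \left(\frac{8}{15} + 19 \left(-10 - 3 \left(-10\right)^{\frac{3}{2}}\right)\right)\right) = 21318 \left(-48977 - \left(\frac{8}{15} + 19 \left(-10 - 3 \left(- 10 i \sqrt{10}\right)\right)\right)\right) = 21318 \left(-48977 - \left(\frac{8}{15} + 19 \left(-10 + 30 i \sqrt{10}\right)\right)\right) = 21318 \left(-48977 + \left(\left(190 - 570 i \sqrt{10}\right) - \frac{8}{15}\right)\right) = 21318 \left(-48977 + \left(\frac{2842}{15} - 570 i \sqrt{10}\right)\right) = 21318 \left(- \frac{731813}{15} - 570 i \sqrt{10}\right) = - \frac{5200263178}{5} - 12151260 i \sqrt{10}$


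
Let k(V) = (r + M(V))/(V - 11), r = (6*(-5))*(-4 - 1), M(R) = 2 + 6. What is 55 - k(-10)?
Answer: 1313/21 ≈ 62.524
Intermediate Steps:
M(R) = 8
r = 150 (r = -30*(-5) = 150)
k(V) = 158/(-11 + V) (k(V) = (150 + 8)/(V - 11) = 158/(-11 + V))
55 - k(-10) = 55 - 158/(-11 - 10) = 55 - 158/(-21) = 55 - 158*(-1)/21 = 55 - 1*(-158/21) = 55 + 158/21 = 1313/21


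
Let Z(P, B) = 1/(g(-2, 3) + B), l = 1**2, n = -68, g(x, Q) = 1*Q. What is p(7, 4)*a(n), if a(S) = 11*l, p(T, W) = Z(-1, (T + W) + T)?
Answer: 11/21 ≈ 0.52381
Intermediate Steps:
g(x, Q) = Q
l = 1
Z(P, B) = 1/(3 + B)
p(T, W) = 1/(3 + W + 2*T) (p(T, W) = 1/(3 + ((T + W) + T)) = 1/(3 + (W + 2*T)) = 1/(3 + W + 2*T))
a(S) = 11 (a(S) = 11*1 = 11)
p(7, 4)*a(n) = 11/(3 + 4 + 2*7) = 11/(3 + 4 + 14) = 11/21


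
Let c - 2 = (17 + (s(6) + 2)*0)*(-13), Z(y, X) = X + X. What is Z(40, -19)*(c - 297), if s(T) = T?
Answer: 19608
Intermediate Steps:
Z(y, X) = 2*X
c = -219 (c = 2 + (17 + (6 + 2)*0)*(-13) = 2 + (17 + 8*0)*(-13) = 2 + (17 + 0)*(-13) = 2 + 17*(-13) = 2 - 221 = -219)
Z(40, -19)*(c - 297) = (2*(-19))*(-219 - 297) = -38*(-516) = 19608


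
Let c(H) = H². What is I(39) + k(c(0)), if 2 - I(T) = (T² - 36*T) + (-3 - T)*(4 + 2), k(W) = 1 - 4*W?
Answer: 138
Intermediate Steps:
I(T) = 20 - T² + 42*T (I(T) = 2 - ((T² - 36*T) + (-3 - T)*(4 + 2)) = 2 - ((T² - 36*T) + (-3 - T)*6) = 2 - ((T² - 36*T) + (-18 - 6*T)) = 2 - (-18 + T² - 42*T) = 2 + (18 - T² + 42*T) = 20 - T² + 42*T)
I(39) + k(c(0)) = (20 - 1*39² + 42*39) + (1 - 4*0²) = (20 - 1*1521 + 1638) + (1 - 4*0) = (20 - 1521 + 1638) + (1 + 0) = 137 + 1 = 138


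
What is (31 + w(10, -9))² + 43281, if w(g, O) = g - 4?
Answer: 44650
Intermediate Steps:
w(g, O) = -4 + g
(31 + w(10, -9))² + 43281 = (31 + (-4 + 10))² + 43281 = (31 + 6)² + 43281 = 37² + 43281 = 1369 + 43281 = 44650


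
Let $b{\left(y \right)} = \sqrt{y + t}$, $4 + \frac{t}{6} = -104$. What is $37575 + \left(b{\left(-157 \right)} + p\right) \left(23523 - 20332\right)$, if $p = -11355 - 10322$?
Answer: $-69133732 + 3191 i \sqrt{805} \approx -6.9134 \cdot 10^{7} + 90537.0 i$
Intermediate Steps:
$t = -648$ ($t = -24 + 6 \left(-104\right) = -24 - 624 = -648$)
$p = -21677$ ($p = -11355 - 10322 = -21677$)
$b{\left(y \right)} = \sqrt{-648 + y}$ ($b{\left(y \right)} = \sqrt{y - 648} = \sqrt{-648 + y}$)
$37575 + \left(b{\left(-157 \right)} + p\right) \left(23523 - 20332\right) = 37575 + \left(\sqrt{-648 - 157} - 21677\right) \left(23523 - 20332\right) = 37575 + \left(\sqrt{-805} - 21677\right) 3191 = 37575 + \left(i \sqrt{805} - 21677\right) 3191 = 37575 + \left(-21677 + i \sqrt{805}\right) 3191 = 37575 - \left(69171307 - 3191 i \sqrt{805}\right) = -69133732 + 3191 i \sqrt{805}$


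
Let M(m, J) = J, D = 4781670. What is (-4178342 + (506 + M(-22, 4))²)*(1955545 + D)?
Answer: -26398038776030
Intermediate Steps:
(-4178342 + (506 + M(-22, 4))²)*(1955545 + D) = (-4178342 + (506 + 4)²)*(1955545 + 4781670) = (-4178342 + 510²)*6737215 = (-4178342 + 260100)*6737215 = -3918242*6737215 = -26398038776030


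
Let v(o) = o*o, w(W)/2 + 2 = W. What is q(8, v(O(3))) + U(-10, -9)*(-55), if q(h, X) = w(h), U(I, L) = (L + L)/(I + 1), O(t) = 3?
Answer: -98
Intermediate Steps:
w(W) = -4 + 2*W
U(I, L) = 2*L/(1 + I) (U(I, L) = (2*L)/(1 + I) = 2*L/(1 + I))
v(o) = o²
q(h, X) = -4 + 2*h
q(8, v(O(3))) + U(-10, -9)*(-55) = (-4 + 2*8) + (2*(-9)/(1 - 10))*(-55) = (-4 + 16) + (2*(-9)/(-9))*(-55) = 12 + (2*(-9)*(-⅑))*(-55) = 12 + 2*(-55) = 12 - 110 = -98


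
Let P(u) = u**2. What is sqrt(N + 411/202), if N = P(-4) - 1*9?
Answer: 5*sqrt(14746)/202 ≈ 3.0058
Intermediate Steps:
N = 7 (N = (-4)**2 - 1*9 = 16 - 9 = 7)
sqrt(N + 411/202) = sqrt(7 + 411/202) = sqrt(1825/202) = 5*sqrt(14746)/202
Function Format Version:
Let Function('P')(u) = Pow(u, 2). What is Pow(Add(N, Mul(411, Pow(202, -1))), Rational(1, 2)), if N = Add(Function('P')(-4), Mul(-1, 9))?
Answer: Mul(Rational(5, 202), Pow(14746, Rational(1, 2))) ≈ 3.0058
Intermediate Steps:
N = 7 (N = Add(Pow(-4, 2), Mul(-1, 9)) = Add(16, -9) = 7)
Pow(Add(N, Mul(411, Pow(202, -1))), Rational(1, 2)) = Pow(Add(7, Mul(411, Pow(202, -1))), Rational(1, 2)) = Pow(Add(7, Mul(411, Rational(1, 202))), Rational(1, 2)) = Pow(Add(7, Rational(411, 202)), Rational(1, 2)) = Pow(Rational(1825, 202), Rational(1, 2)) = Mul(Rational(5, 202), Pow(14746, Rational(1, 2)))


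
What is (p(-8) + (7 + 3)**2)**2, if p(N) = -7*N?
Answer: 24336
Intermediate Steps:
(p(-8) + (7 + 3)**2)**2 = (-7*(-8) + (7 + 3)**2)**2 = (56 + 10**2)**2 = (56 + 100)**2 = 156**2 = 24336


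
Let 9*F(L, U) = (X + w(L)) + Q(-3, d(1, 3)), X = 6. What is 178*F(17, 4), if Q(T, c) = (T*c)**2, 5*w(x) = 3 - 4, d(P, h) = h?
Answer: 77252/45 ≈ 1716.7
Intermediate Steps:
w(x) = -1/5 (w(x) = (3 - 4)/5 = (1/5)*(-1) = -1/5)
Q(T, c) = T**2*c**2
F(L, U) = 434/45 (F(L, U) = ((6 - 1/5) + (-3)**2*3**2)/9 = (29/5 + 9*9)/9 = (29/5 + 81)/9 = (1/9)*(434/5) = 434/45)
178*F(17, 4) = 178*(434/45) = 77252/45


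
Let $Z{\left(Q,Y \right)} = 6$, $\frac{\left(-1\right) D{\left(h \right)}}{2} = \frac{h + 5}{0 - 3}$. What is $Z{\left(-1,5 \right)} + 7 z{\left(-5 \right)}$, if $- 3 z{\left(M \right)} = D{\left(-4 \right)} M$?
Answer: $\frac{124}{9} \approx 13.778$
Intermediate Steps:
$D{\left(h \right)} = \frac{10}{3} + \frac{2 h}{3}$ ($D{\left(h \right)} = - 2 \frac{h + 5}{0 - 3} = - 2 \frac{5 + h}{-3} = - 2 \left(5 + h\right) \left(- \frac{1}{3}\right) = - 2 \left(- \frac{5}{3} - \frac{h}{3}\right) = \frac{10}{3} + \frac{2 h}{3}$)
$z{\left(M \right)} = - \frac{2 M}{9}$ ($z{\left(M \right)} = - \frac{\left(\frac{10}{3} + \frac{2}{3} \left(-4\right)\right) M}{3} = - \frac{\left(\frac{10}{3} - \frac{8}{3}\right) M}{3} = - \frac{\frac{2}{3} M}{3} = - \frac{2 M}{9}$)
$Z{\left(-1,5 \right)} + 7 z{\left(-5 \right)} = 6 + 7 \left(\left(- \frac{2}{9}\right) \left(-5\right)\right) = 6 + 7 \cdot \frac{10}{9} = 6 + \frac{70}{9} = \frac{124}{9}$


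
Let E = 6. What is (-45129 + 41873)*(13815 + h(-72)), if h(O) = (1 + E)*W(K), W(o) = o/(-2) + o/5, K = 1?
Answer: -224874012/5 ≈ -4.4975e+7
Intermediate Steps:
W(o) = -3*o/10 (W(o) = o*(-½) + o*(⅕) = -o/2 + o/5 = -3*o/10)
h(O) = -21/10 (h(O) = (1 + 6)*(-3/10*1) = 7*(-3/10) = -21/10)
(-45129 + 41873)*(13815 + h(-72)) = (-45129 + 41873)*(13815 - 21/10) = -3256*138129/10 = -224874012/5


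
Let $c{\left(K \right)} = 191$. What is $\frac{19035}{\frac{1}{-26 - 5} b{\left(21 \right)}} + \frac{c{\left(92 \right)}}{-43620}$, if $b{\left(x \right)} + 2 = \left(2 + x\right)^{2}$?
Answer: $- \frac{830309947}{741540} \approx -1119.7$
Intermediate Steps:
$b{\left(x \right)} = -2 + \left(2 + x\right)^{2}$
$\frac{19035}{\frac{1}{-26 - 5} b{\left(21 \right)}} + \frac{c{\left(92 \right)}}{-43620} = \frac{19035}{\frac{1}{-26 - 5} \left(-2 + \left(2 + 21\right)^{2}\right)} + \frac{191}{-43620} = \frac{19035}{\frac{1}{-31} \left(-2 + 23^{2}\right)} + 191 \left(- \frac{1}{43620}\right) = \frac{19035}{\left(- \frac{1}{31}\right) \left(-2 + 529\right)} - \frac{191}{43620} = \frac{19035}{\left(- \frac{1}{31}\right) 527} - \frac{191}{43620} = \frac{19035}{-17} - \frac{191}{43620} = 19035 \left(- \frac{1}{17}\right) - \frac{191}{43620} = - \frac{19035}{17} - \frac{191}{43620} = - \frac{830309947}{741540}$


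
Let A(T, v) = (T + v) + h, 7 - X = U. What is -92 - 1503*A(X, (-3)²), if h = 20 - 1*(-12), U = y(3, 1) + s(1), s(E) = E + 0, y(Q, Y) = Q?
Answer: -66224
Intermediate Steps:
s(E) = E
U = 4 (U = 3 + 1 = 4)
X = 3 (X = 7 - 1*4 = 7 - 4 = 3)
h = 32 (h = 20 + 12 = 32)
A(T, v) = 32 + T + v (A(T, v) = (T + v) + 32 = 32 + T + v)
-92 - 1503*A(X, (-3)²) = -92 - 1503*(32 + 3 + (-3)²) = -92 - 1503*(32 + 3 + 9) = -92 - 1503*44 = -92 - 66132 = -66224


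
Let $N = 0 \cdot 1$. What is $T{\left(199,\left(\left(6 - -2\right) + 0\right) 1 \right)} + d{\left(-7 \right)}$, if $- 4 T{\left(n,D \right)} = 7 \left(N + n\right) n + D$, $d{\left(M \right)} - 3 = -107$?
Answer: $- \frac{277631}{4} \approx -69408.0$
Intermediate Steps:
$N = 0$
$d{\left(M \right)} = -104$ ($d{\left(M \right)} = 3 - 107 = -104$)
$T{\left(n,D \right)} = - \frac{7 n^{2}}{4} - \frac{D}{4}$ ($T{\left(n,D \right)} = - \frac{7 \left(0 + n\right) n + D}{4} = - \frac{7 n n + D}{4} = - \frac{7 n^{2} + D}{4} = - \frac{D + 7 n^{2}}{4} = - \frac{7 n^{2}}{4} - \frac{D}{4}$)
$T{\left(199,\left(\left(6 - -2\right) + 0\right) 1 \right)} + d{\left(-7 \right)} = \left(- \frac{7 \cdot 199^{2}}{4} - \frac{\left(\left(6 - -2\right) + 0\right) 1}{4}\right) - 104 = \left(\left(- \frac{7}{4}\right) 39601 - \frac{\left(\left(6 + 2\right) + 0\right) 1}{4}\right) - 104 = \left(- \frac{277207}{4} - \frac{\left(8 + 0\right) 1}{4}\right) - 104 = \left(- \frac{277207}{4} - \frac{8 \cdot 1}{4}\right) - 104 = \left(- \frac{277207}{4} - 2\right) - 104 = - \frac{277215}{4} - 104 = - \frac{277631}{4}$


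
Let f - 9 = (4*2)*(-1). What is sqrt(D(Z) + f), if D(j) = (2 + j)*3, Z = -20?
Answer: I*sqrt(53) ≈ 7.2801*I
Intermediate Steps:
D(j) = 6 + 3*j
f = 1 (f = 9 + (4*2)*(-1) = 9 + 8*(-1) = 9 - 8 = 1)
sqrt(D(Z) + f) = sqrt((6 + 3*(-20)) + 1) = sqrt((6 - 60) + 1) = sqrt(-54 + 1) = sqrt(-53) = I*sqrt(53)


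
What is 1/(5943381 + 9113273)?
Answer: 1/15056654 ≈ 6.6416e-8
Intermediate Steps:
1/(5943381 + 9113273) = 1/15056654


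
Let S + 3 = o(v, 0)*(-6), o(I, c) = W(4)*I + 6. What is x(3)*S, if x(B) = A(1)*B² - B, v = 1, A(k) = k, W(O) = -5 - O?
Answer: 90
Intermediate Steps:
x(B) = B² - B (x(B) = 1*B² - B = B² - B)
o(I, c) = 6 - 9*I (o(I, c) = (-5 - 1*4)*I + 6 = (-5 - 4)*I + 6 = -9*I + 6 = 6 - 9*I)
S = 15 (S = -3 + (6 - 9*1)*(-6) = -3 + (6 - 9)*(-6) = -3 - 3*(-6) = -3 + 18 = 15)
x(3)*S = (3*(-1 + 3))*15 = (3*2)*15 = 6*15 = 90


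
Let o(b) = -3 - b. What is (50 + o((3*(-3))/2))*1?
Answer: 103/2 ≈ 51.500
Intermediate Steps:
(50 + o((3*(-3))/2))*1 = (50 + (-3 - 3*(-3)/2))*1 = (50 + (-3 - (-9)/2))*1 = (50 + (-3 - 1*(-9/2)))*1 = (50 + (-3 + 9/2))*1 = (50 + 3/2)*1 = (103/2)*1 = 103/2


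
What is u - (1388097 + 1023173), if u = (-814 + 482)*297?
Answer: -2509874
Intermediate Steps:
u = -98604 (u = -332*297 = -98604)
u - (1388097 + 1023173) = -98604 - (1388097 + 1023173) = -98604 - 1*2411270 = -98604 - 2411270 = -2509874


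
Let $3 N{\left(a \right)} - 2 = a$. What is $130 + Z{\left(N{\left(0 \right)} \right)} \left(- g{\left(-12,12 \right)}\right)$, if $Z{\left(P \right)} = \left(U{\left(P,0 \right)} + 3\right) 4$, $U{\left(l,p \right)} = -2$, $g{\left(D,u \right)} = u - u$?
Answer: $130$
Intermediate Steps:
$N{\left(a \right)} = \frac{2}{3} + \frac{a}{3}$
$g{\left(D,u \right)} = 0$
$Z{\left(P \right)} = 4$ ($Z{\left(P \right)} = \left(-2 + 3\right) 4 = 1 \cdot 4 = 4$)
$130 + Z{\left(N{\left(0 \right)} \right)} \left(- g{\left(-12,12 \right)}\right) = 130 + 4 \left(\left(-1\right) 0\right) = 130 + 4 \cdot 0 = 130 + 0 = 130$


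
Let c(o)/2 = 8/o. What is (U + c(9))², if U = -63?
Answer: 303601/81 ≈ 3748.2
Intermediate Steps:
c(o) = 16/o (c(o) = 2*(8/o) = 16/o)
(U + c(9))² = (-63 + 16/9)² = (-551/9)² = 303601/81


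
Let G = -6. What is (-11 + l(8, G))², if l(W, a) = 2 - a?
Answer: 9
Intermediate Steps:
(-11 + l(8, G))² = (-11 + (2 - 1*(-6)))² = (-11 + (2 + 6))² = (-11 + 8)² = (-3)² = 9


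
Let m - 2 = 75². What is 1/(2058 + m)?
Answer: 1/7685 ≈ 0.00013012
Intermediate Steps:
m = 5627 (m = 2 + 75² = 2 + 5625 = 5627)
1/(2058 + m) = 1/(2058 + 5627) = 1/7685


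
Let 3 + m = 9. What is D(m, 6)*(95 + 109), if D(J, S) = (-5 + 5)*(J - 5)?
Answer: 0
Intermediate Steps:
m = 6 (m = -3 + 9 = 6)
D(J, S) = 0 (D(J, S) = 0*(-5 + J) = 0)
D(m, 6)*(95 + 109) = 0*(95 + 109) = 0*204 = 0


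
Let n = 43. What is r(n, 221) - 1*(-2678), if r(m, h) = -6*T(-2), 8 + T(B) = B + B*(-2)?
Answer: 2714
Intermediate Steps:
T(B) = -8 - B (T(B) = -8 + (B + B*(-2)) = -8 + (B - 2*B) = -8 - B)
r(m, h) = 36 (r(m, h) = -6*(-8 - 1*(-2)) = -6*(-8 + 2) = -6*(-6) = 36)
r(n, 221) - 1*(-2678) = 36 - 1*(-2678) = 36 + 2678 = 2714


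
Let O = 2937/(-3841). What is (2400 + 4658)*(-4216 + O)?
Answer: -114315553394/3841 ≈ -2.9762e+7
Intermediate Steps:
O = -2937/3841 (O = 2937*(-1/3841) = -2937/3841 ≈ -0.76464)
(2400 + 4658)*(-4216 + O) = (2400 + 4658)*(-4216 - 2937/3841) = 7058*(-16196593/3841) = -114315553394/3841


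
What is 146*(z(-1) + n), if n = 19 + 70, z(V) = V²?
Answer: 13140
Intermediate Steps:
n = 89
146*(z(-1) + n) = 146*((-1)² + 89) = 146*(1 + 89) = 146*90 = 13140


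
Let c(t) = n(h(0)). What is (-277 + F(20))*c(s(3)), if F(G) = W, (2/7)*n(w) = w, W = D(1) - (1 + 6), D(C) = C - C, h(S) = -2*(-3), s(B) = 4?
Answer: -5964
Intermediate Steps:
h(S) = 6
D(C) = 0
W = -7 (W = 0 - (1 + 6) = 0 - 1*7 = 0 - 7 = -7)
n(w) = 7*w/2
c(t) = 21 (c(t) = (7/2)*6 = 21)
F(G) = -7
(-277 + F(20))*c(s(3)) = (-277 - 7)*21 = -284*21 = -5964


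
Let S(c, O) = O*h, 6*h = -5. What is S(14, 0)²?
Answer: 0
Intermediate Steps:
h = -⅚ (h = (⅙)*(-5) = -⅚ ≈ -0.83333)
S(c, O) = -5*O/6 (S(c, O) = O*(-⅚) = -5*O/6)
S(14, 0)² = (-⅚*0)² = 0² = 0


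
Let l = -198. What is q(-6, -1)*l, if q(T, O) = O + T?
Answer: 1386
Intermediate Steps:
q(-6, -1)*l = (-1 - 6)*(-198) = -7*(-198) = 1386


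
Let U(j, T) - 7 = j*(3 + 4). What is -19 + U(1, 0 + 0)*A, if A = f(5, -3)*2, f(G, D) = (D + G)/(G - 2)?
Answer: -⅓ ≈ -0.33333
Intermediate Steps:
f(G, D) = (D + G)/(-2 + G)
U(j, T) = 7 + 7*j (U(j, T) = 7 + j*(3 + 4) = 7 + j*7 = 7 + 7*j)
A = 4/3 (A = ((-3 + 5)/(-2 + 5))*2 = (2/3)*2 = ((⅓)*2)*2 = (⅔)*2 = 4/3 ≈ 1.3333)
-19 + U(1, 0 + 0)*A = -19 + (7 + 7*1)*(4/3) = -19 + (7 + 7)*(4/3) = -19 + 14*(4/3) = -19 + 56/3 = -⅓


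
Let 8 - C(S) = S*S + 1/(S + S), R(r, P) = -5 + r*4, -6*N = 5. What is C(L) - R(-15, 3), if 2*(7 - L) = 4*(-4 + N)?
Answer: -184327/900 ≈ -204.81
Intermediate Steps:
N = -5/6 (N = -1/6*5 = -5/6 ≈ -0.83333)
R(r, P) = -5 + 4*r
L = 50/3 (L = 7 - 2*(-4 - 5/6) = 7 - 2*(-29)/6 = 7 - 1/2*(-58/3) = 7 + 29/3 = 50/3 ≈ 16.667)
C(S) = 8 - S**2 - 1/(2*S) (C(S) = 8 - (S*S + 1/(S + S)) = 8 - (S**2 + 1/(2*S)) = 8 + (-S**2 - 1/(2*S)) = 8 - S**2 - 1/(2*S))
C(L) - R(-15, 3) = (8 - (50/3)**2 - 1/(2*50/3)) - (-5 + 4*(-15)) = (8 - 1*2500/9 - 1/2*3/50) - (-5 - 60) = (8 - 2500/9 - 3/100) - 1*(-65) = -242827/900 + 65 = -184327/900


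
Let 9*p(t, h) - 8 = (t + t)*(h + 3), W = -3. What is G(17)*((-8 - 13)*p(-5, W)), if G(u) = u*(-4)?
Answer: 3808/3 ≈ 1269.3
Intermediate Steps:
p(t, h) = 8/9 + 2*t*(3 + h)/9 (p(t, h) = 8/9 + ((t + t)*(h + 3))/9 = 8/9 + ((2*t)*(3 + h))/9 = 8/9 + (2*t*(3 + h))/9 = 8/9 + 2*t*(3 + h)/9)
G(u) = -4*u
G(17)*((-8 - 13)*p(-5, W)) = (-4*17)*((-8 - 13)*(8/9 + (2/3)*(-5) + (2/9)*(-3)*(-5))) = -(-1428)*(8/9 - 10/3 + 10/3) = -(-1428)*8/9 = -68*(-56/3) = 3808/3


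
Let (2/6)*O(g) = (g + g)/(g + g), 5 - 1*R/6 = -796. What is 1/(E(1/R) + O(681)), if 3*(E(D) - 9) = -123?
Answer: -1/29 ≈ -0.034483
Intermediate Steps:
R = 4806 (R = 30 - 6*(-796) = 30 + 4776 = 4806)
O(g) = 3 (O(g) = 3*((g + g)/(g + g)) = 3*((2*g)/((2*g))) = 3*((2*g)*(1/(2*g))) = 3*1 = 3)
E(D) = -32 (E(D) = 9 + (⅓)*(-123) = 9 - 41 = -32)
1/(E(1/R) + O(681)) = 1/(-32 + 3) = 1/(-29) = -1/29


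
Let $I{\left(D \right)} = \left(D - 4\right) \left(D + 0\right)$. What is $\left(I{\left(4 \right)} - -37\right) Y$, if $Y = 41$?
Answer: $1517$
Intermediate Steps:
$I{\left(D \right)} = D \left(-4 + D\right)$ ($I{\left(D \right)} = \left(-4 + D\right) D = D \left(-4 + D\right)$)
$\left(I{\left(4 \right)} - -37\right) Y = \left(4 \left(-4 + 4\right) - -37\right) 41 = \left(4 \cdot 0 + 37\right) 41 = \left(0 + 37\right) 41 = 37 \cdot 41 = 1517$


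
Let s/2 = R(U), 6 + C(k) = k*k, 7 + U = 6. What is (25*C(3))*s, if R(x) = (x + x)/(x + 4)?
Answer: -100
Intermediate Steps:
U = -1 (U = -7 + 6 = -1)
C(k) = -6 + k**2 (C(k) = -6 + k*k = -6 + k**2)
R(x) = 2*x/(4 + x) (R(x) = (2*x)/(4 + x) = 2*x/(4 + x))
s = -4/3 (s = 2*(2*(-1)/(4 - 1)) = 2*(2*(-1)/3) = 2*(2*(-1)*(1/3)) = 2*(-2/3) = -4/3 ≈ -1.3333)
(25*C(3))*s = (25*(-6 + 3**2))*(-4/3) = (25*(-6 + 9))*(-4/3) = (25*3)*(-4/3) = 75*(-4/3) = -100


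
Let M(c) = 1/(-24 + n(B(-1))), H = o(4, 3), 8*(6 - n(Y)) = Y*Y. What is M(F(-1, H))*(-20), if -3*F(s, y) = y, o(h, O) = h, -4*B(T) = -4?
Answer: 32/29 ≈ 1.1034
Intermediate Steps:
B(T) = 1 (B(T) = -1/4*(-4) = 1)
n(Y) = 6 - Y**2/8 (n(Y) = 6 - Y*Y/8 = 6 - Y**2/8)
H = 4
F(s, y) = -y/3
M(c) = -8/145 (M(c) = 1/(-24 + (6 - 1/8*1**2)) = 1/(-24 + (6 - 1/8*1)) = 1/(-24 + (6 - 1/8)) = 1/(-24 + 47/8) = 1/(-145/8) = -8/145)
M(F(-1, H))*(-20) = -8/145*(-20) = 32/29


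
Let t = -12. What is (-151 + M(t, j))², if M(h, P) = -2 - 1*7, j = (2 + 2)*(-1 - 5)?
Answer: 25600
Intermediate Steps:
j = -24 (j = 4*(-6) = -24)
M(h, P) = -9 (M(h, P) = -2 - 7 = -9)
(-151 + M(t, j))² = (-151 - 9)² = (-160)² = 25600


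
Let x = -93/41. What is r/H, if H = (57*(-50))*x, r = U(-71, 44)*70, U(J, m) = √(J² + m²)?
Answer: 287*√6977/26505 ≈ 0.90446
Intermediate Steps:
x = -93/41 (x = -93*1/41 = -93/41 ≈ -2.2683)
r = 70*√6977 (r = √((-71)² + 44²)*70 = √(5041 + 1936)*70 = √6977*70 = 70*√6977 ≈ 5847.0)
H = 265050/41 (H = (57*(-50))*(-93/41) = -2850*(-93/41) = 265050/41 ≈ 6464.6)
r/H = (70*√6977)/(265050/41) = (70*√6977)*(41/265050) = 287*√6977/26505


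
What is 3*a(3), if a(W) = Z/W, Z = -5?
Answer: -5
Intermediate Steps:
a(W) = -5/W
3*a(3) = 3*(-5/3) = -5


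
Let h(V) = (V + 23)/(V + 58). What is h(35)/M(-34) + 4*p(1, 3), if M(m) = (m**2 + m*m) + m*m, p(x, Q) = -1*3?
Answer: -1935115/161262 ≈ -12.000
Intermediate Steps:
p(x, Q) = -3
M(m) = 3*m**2 (M(m) = (m**2 + m**2) + m**2 = 2*m**2 + m**2 = 3*m**2)
h(V) = (23 + V)/(58 + V)
h(35)/M(-34) + 4*p(1, 3) = ((23 + 35)/(58 + 35))/((3*(-34)**2)) + 4*(-3) = (58/93)/((3*1156)) - 12 = ((1/93)*58)/3468 - 12 = (58/93)*(1/3468) - 12 = 29/161262 - 12 = -1935115/161262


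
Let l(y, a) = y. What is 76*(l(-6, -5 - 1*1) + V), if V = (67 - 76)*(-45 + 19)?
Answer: 17328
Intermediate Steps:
V = 234 (V = -9*(-26) = 234)
76*(l(-6, -5 - 1*1) + V) = 76*(-6 + 234) = 76*228 = 17328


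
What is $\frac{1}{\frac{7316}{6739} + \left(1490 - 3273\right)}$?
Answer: $- \frac{6739}{12008321} \approx -0.00056119$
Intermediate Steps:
$\frac{1}{\frac{7316}{6739} + \left(1490 - 3273\right)} = \frac{1}{7316 \cdot \frac{1}{6739} + \left(1490 - 3273\right)} = \frac{1}{\frac{7316}{6739} - 1783} = \frac{1}{- \frac{12008321}{6739}} = - \frac{6739}{12008321}$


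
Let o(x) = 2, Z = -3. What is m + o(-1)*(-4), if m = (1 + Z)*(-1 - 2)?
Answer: -2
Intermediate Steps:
m = 6 (m = (1 - 3)*(-1 - 2) = -2*(-3) = 6)
m + o(-1)*(-4) = 6 + 2*(-4) = 6 - 8 = -2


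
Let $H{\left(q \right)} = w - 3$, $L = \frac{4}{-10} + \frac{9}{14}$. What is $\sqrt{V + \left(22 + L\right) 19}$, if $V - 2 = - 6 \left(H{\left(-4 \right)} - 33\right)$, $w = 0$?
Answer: $\frac{\sqrt{3139010}}{70} \approx 25.31$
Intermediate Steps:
$L = \frac{17}{70}$ ($L = 4 \left(- \frac{1}{10}\right) + 9 \cdot \frac{1}{14} = - \frac{2}{5} + \frac{9}{14} = \frac{17}{70} \approx 0.24286$)
$H{\left(q \right)} = -3$ ($H{\left(q \right)} = 0 - 3 = -3$)
$V = 218$ ($V = 2 - 6 \left(-3 - 33\right) = 2 - -216 = 2 + 216 = 218$)
$\sqrt{V + \left(22 + L\right) 19} = \sqrt{218 + \left(22 + \frac{17}{70}\right) 19} = \sqrt{218 + \frac{1557}{70} \cdot 19} = \sqrt{218 + \frac{29583}{70}} = \sqrt{\frac{44843}{70}} = \frac{\sqrt{3139010}}{70}$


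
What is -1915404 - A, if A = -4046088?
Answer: 2130684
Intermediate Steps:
-1915404 - A = -1915404 - 1*(-4046088) = -1915404 + 4046088 = 2130684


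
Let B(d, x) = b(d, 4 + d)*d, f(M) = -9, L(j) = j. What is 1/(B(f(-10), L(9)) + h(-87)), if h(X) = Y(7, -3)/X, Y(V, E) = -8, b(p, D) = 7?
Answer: -87/5473 ≈ -0.015896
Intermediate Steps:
h(X) = -8/X
B(d, x) = 7*d
1/(B(f(-10), L(9)) + h(-87)) = 1/(7*(-9) - 8/(-87)) = 1/(-63 - 8*(-1/87)) = 1/(-63 + 8/87) = 1/(-5473/87) = -87/5473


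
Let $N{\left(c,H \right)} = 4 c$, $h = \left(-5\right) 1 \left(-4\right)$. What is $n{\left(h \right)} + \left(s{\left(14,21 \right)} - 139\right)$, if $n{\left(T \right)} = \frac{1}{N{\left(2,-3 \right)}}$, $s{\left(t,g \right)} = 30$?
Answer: $- \frac{871}{8} \approx -108.88$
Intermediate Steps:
$h = 20$ ($h = \left(-5\right) \left(-4\right) = 20$)
$n{\left(T \right)} = \frac{1}{8}$ ($n{\left(T \right)} = \frac{1}{4 \cdot 2} = \frac{1}{8}$)
$n{\left(h \right)} + \left(s{\left(14,21 \right)} - 139\right) = \frac{1}{8} + \left(30 - 139\right) = \frac{1}{8} - 109 = - \frac{871}{8}$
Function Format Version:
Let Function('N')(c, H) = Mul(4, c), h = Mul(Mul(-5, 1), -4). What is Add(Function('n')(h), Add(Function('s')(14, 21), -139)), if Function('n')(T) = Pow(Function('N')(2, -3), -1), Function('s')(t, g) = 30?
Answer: Rational(-871, 8) ≈ -108.88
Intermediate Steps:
h = 20 (h = Mul(-5, -4) = 20)
Function('n')(T) = Rational(1, 8) (Function('n')(T) = Pow(Mul(4, 2), -1) = Pow(8, -1) = Rational(1, 8))
Add(Function('n')(h), Add(Function('s')(14, 21), -139)) = Add(Rational(1, 8), Add(30, -139)) = Add(Rational(1, 8), -109) = Rational(-871, 8)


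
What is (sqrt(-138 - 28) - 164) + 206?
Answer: 42 + I*sqrt(166) ≈ 42.0 + 12.884*I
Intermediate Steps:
(sqrt(-138 - 28) - 164) + 206 = (sqrt(-166) - 164) + 206 = (I*sqrt(166) - 164) + 206 = (-164 + I*sqrt(166)) + 206 = 42 + I*sqrt(166)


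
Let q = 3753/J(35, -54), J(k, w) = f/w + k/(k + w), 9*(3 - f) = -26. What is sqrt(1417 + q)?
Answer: I*sqrt(164407160921)/18017 ≈ 22.505*I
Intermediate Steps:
f = 53/9 (f = 3 - 1/9*(-26) = 3 + 26/9 = 53/9 ≈ 5.8889)
J(k, w) = 53/(9*w) + k/(k + w)
q = -34655202/18017 (q = 3753/(((1/9)*(53*35 + 53*(-54) + 9*35*(-54))/(-54*(35 - 54)))) = 3753/(((1/9)*(-1/54)*(1855 - 2862 - 17010)/(-19))) = 3753/(((1/9)*(-1/54)*(-1/19)*(-18017))) = 3753/(-18017/9234) = 3753*(-9234/18017) = -34655202/18017 ≈ -1923.5)
sqrt(1417 + q) = sqrt(1417 - 34655202/18017) = sqrt(-9125113/18017) = I*sqrt(164407160921)/18017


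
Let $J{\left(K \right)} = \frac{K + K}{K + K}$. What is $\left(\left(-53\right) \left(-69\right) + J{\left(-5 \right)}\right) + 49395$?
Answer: $53053$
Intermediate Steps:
$J{\left(K \right)} = 1$ ($J{\left(K \right)} = \frac{2 K}{2 K} = 2 K \frac{1}{2 K} = 1$)
$\left(\left(-53\right) \left(-69\right) + J{\left(-5 \right)}\right) + 49395 = \left(\left(-53\right) \left(-69\right) + 1\right) + 49395 = \left(3657 + 1\right) + 49395 = 3658 + 49395 = 53053$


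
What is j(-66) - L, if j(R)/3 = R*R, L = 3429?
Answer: 9639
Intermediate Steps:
j(R) = 3*R² (j(R) = 3*(R*R) = 3*R²)
j(-66) - L = 3*(-66)² - 1*3429 = 3*4356 - 3429 = 13068 - 3429 = 9639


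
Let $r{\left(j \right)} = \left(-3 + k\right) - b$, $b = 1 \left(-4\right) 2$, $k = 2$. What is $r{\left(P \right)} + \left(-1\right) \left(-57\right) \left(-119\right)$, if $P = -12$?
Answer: $-6776$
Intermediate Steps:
$b = -8$ ($b = \left(-4\right) 2 = -8$)
$r{\left(j \right)} = 7$ ($r{\left(j \right)} = \left(-3 + 2\right) - -8 = -1 + 8 = 7$)
$r{\left(P \right)} + \left(-1\right) \left(-57\right) \left(-119\right) = 7 + \left(-1\right) \left(-57\right) \left(-119\right) = 7 + 57 \left(-119\right) = 7 - 6783 = -6776$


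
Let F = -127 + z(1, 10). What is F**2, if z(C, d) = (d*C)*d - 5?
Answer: 1024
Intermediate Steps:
z(C, d) = -5 + C*d**2 (z(C, d) = (C*d)*d - 5 = C*d**2 - 5 = -5 + C*d**2)
F = -32 (F = -127 + (-5 + 1*10**2) = -127 + (-5 + 1*100) = -127 + (-5 + 100) = -127 + 95 = -32)
F**2 = (-32)**2 = 1024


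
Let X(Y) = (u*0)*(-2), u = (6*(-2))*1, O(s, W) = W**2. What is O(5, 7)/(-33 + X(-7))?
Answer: -49/33 ≈ -1.4848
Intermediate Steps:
u = -12 (u = -12*1 = -12)
X(Y) = 0 (X(Y) = -12*0*(-2) = 0*(-2) = 0)
O(5, 7)/(-33 + X(-7)) = 7**2/(-33 + 0) = 49/(-33) = -1/33*49 = -49/33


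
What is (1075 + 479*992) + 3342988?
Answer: 3819231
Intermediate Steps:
(1075 + 479*992) + 3342988 = (1075 + 475168) + 3342988 = 476243 + 3342988 = 3819231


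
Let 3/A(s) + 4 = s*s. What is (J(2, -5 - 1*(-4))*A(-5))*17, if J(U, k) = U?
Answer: 34/7 ≈ 4.8571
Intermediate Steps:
A(s) = 3/(-4 + s**2) (A(s) = 3/(-4 + s*s) = 3/(-4 + s**2))
(J(2, -5 - 1*(-4))*A(-5))*17 = (2*(3/(-4 + (-5)**2)))*17 = (2*(3/(-4 + 25)))*17 = (2*(3/21))*17 = (2*(3*(1/21)))*17 = (2*(1/7))*17 = (2/7)*17 = 34/7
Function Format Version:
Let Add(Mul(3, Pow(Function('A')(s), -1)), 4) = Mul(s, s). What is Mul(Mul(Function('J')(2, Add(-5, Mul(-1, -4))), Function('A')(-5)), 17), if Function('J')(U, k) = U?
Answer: Rational(34, 7) ≈ 4.8571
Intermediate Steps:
Function('A')(s) = Mul(3, Pow(Add(-4, Pow(s, 2)), -1)) (Function('A')(s) = Mul(3, Pow(Add(-4, Mul(s, s)), -1)) = Mul(3, Pow(Add(-4, Pow(s, 2)), -1)))
Mul(Mul(Function('J')(2, Add(-5, Mul(-1, -4))), Function('A')(-5)), 17) = Mul(Mul(2, Mul(3, Pow(Add(-4, Pow(-5, 2)), -1))), 17) = Mul(Mul(2, Mul(3, Pow(Add(-4, 25), -1))), 17) = Mul(Mul(2, Mul(3, Pow(21, -1))), 17) = Mul(Mul(2, Mul(3, Rational(1, 21))), 17) = Mul(Mul(2, Rational(1, 7)), 17) = Mul(Rational(2, 7), 17) = Rational(34, 7)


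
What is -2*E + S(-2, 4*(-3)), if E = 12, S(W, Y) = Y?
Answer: -36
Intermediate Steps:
-2*E + S(-2, 4*(-3)) = -2*12 + 4*(-3) = -24 - 12 = -36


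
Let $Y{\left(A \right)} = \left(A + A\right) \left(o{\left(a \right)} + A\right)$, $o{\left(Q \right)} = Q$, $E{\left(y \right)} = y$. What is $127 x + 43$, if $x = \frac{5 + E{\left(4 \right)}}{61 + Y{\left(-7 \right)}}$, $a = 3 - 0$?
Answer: $\frac{686}{13} \approx 52.769$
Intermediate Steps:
$a = 3$ ($a = 3 + 0 = 3$)
$Y{\left(A \right)} = 2 A \left(3 + A\right)$ ($Y{\left(A \right)} = \left(A + A\right) \left(3 + A\right) = 2 A \left(3 + A\right)$)
$x = \frac{1}{13}$ ($x = \frac{5 + 4}{61 + 2 \left(-7\right) \left(3 - 7\right)} = \frac{9}{61 + 2 \left(-7\right) \left(-4\right)} = \frac{9}{61 + 56} = \frac{9}{117} = 9 \cdot \frac{1}{117} = \frac{1}{13} \approx 0.076923$)
$127 x + 43 = 127 \cdot \frac{1}{13} + 43 = \frac{127}{13} + 43 = \frac{686}{13}$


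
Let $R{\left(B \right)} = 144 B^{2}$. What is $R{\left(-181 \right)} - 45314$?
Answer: $4672270$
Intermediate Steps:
$R{\left(-181 \right)} - 45314 = 144 \left(-181\right)^{2} - 45314 = 144 \cdot 32761 - 45314 = 4717584 - 45314 = 4672270$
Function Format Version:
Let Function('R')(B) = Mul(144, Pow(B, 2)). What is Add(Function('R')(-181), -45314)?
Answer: 4672270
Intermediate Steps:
Add(Function('R')(-181), -45314) = Add(Mul(144, Pow(-181, 2)), -45314) = Add(Mul(144, 32761), -45314) = Add(4717584, -45314) = 4672270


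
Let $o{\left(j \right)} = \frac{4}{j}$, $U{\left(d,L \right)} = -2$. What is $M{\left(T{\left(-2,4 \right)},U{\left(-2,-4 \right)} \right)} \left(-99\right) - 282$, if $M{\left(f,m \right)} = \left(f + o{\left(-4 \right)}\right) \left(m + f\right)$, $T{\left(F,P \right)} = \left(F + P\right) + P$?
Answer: $-2262$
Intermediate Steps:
$T{\left(F,P \right)} = F + 2 P$
$M{\left(f,m \right)} = \left(-1 + f\right) \left(f + m\right)$ ($M{\left(f,m \right)} = \left(f + \frac{4}{-4}\right) \left(m + f\right) = \left(f + 4 \left(- \frac{1}{4}\right)\right) \left(f + m\right) = \left(f - 1\right) \left(f + m\right) = \left(-1 + f\right) \left(f + m\right)$)
$M{\left(T{\left(-2,4 \right)},U{\left(-2,-4 \right)} \right)} \left(-99\right) - 282 = \left(\left(-2 + 2 \cdot 4\right)^{2} - \left(-2 + 2 \cdot 4\right) - -2 + \left(-2 + 2 \cdot 4\right) \left(-2\right)\right) \left(-99\right) - 282 = \left(\left(-2 + 8\right)^{2} - \left(-2 + 8\right) + 2 + \left(-2 + 8\right) \left(-2\right)\right) \left(-99\right) - 282 = \left(6^{2} - 6 + 2 + 6 \left(-2\right)\right) \left(-99\right) - 282 = \left(36 - 6 + 2 - 12\right) \left(-99\right) - 282 = 20 \left(-99\right) - 282 = -1980 - 282 = -2262$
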